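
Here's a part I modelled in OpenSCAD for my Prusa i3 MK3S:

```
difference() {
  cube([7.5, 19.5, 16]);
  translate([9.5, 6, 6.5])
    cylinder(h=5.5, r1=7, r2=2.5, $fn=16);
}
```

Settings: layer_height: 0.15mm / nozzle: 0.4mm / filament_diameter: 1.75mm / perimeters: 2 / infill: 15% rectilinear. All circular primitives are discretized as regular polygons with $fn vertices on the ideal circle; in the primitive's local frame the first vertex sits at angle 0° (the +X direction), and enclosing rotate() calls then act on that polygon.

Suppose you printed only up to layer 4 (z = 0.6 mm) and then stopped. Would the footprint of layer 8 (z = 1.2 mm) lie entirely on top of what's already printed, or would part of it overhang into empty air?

Compare the two slices. At z = 0.6: the 7.5×19.5 cube contributes its full rectangle (area 146.25 mm²); the cone at (9.5, 6) does not reach this height (z outside [6.5, 12]); Subtracting the remaining from the first: none of the subtracted shapes is present at this height, so the 7.5×19.5 cube is unchanged — area = 146.25 mm². At z = 1.2: the cube is present — its section is the full 7.5×19.5 rectangle (area 146.25 mm²); the cone at (9.5, 6) is not intersected at this z (z outside [6.5, 12]); After the difference (first − rest): none of the subtracted shapes is present at this height, so the 7.5×19.5 cube is unchanged — area = 146.25 mm². Checking containment: the cross-section at z = 1.2 is a subset of the cross-section at z = 0.6.

entirely on top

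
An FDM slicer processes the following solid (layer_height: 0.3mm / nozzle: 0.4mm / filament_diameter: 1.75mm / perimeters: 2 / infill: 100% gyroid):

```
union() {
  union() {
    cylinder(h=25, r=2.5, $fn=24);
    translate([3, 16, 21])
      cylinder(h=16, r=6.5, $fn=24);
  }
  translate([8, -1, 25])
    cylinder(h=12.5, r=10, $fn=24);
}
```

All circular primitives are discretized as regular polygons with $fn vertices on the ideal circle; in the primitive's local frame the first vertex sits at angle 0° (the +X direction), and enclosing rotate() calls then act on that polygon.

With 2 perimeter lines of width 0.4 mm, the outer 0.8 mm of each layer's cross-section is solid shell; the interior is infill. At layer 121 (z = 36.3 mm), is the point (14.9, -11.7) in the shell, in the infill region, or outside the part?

outside

At z = 36.3 mm: the cylinder is absent (z outside [0, 25]); the r=6.5 cylinder at (3, 16) gives a regular 24-gon of circumradius 6.5 (constant along its height); Merging all regions: only the r=6.5 cylinder at (3, 16) is present, so the union is just that shape — 1 connected region; the cylinder at (8, -1): section is a regular 24-gon, circumradius r=10; Taking the union: the 2 present regions are separate (no shared area or edge), so areas and boundary lengths simply add and each stays a separate island — 2 connected regions. Overall, the cross-section has 2 separate islands. The nearest boundary edge runs (15.07, -8.07)→(13.00, -9.66); distance from the point to it = 2.77 mm. The point is not inside any of the regions above, so it lies outside the cross-section (2.77 mm from the nearest boundary).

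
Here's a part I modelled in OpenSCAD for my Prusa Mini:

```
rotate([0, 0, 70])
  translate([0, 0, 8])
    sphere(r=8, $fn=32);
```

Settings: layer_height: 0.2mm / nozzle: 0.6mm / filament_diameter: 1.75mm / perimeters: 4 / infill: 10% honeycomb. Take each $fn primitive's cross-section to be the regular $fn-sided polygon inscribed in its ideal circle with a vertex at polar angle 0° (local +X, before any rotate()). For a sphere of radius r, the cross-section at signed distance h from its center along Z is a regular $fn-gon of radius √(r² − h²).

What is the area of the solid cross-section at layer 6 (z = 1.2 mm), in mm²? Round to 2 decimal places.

At z = 1.2 mm: the r=8 sphere slices to a regular 32-gon of circumradius 4.214 (√(r²−h²) with h=6.8 from center) (area = (32/2)·4.214²·sin(360°/32) = 55.44 mm²); (rotated 70° about Z; rotation is an isometry so areas/perimeters/island counts are preserved). Overall, the cross-section is a single solid region. Net area = 55.44 mm².

55.44 mm²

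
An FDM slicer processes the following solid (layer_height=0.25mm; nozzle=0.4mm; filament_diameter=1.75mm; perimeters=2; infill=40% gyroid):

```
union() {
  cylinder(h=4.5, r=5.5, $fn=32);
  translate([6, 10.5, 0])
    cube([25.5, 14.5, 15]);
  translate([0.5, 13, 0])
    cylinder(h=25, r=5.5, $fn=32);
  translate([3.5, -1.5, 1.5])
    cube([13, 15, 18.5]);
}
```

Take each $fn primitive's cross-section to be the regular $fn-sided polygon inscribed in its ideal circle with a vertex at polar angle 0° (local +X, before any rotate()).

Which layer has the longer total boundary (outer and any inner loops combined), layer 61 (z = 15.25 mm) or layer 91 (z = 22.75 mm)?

layer 61 (z = 15.25 mm)

Layer 61 (z = 15.25): the cylinder is absent (z outside [0, 4.5]); the cube at (6, 10.5) is not intersected at this z (z outside [0, 15]); the r=5.5 cylinder at (0.5, 13) contributes a regular 32-gon of circumradius 5.5 (perimeter = 2·32·5.500·sin(180°/32) = 34.50 mm); the cube at (3.5, -1.5) is present — its section is the full 13×15 rectangle (perimeter 56.00 mm); Taking the union: the regions partially overlap (shared area 9.26 mm²), so the edge portions inside another operand are dropped and the merged outline is re-measured after clipping — boundary = 76.99 mm. So its perimeter = 76.99 mm. Layer 91 (z = 22.75): the cylinder is absent (z outside [0, 4.5]); the cube at (6, 10.5) is absent (z outside [0, 15]); the r=5.5 cylinder at (0.5, 13) contributes a regular 32-gon of circumradius 5.5 (perimeter = 2·32·5.500·sin(180°/32) = 34.50 mm); the cube at (3.5, -1.5) is absent (z outside [1.5, 20]); Merging all regions: only the r=5.5 cylinder at (0.5, 13) is present, so the union is just that shape — boundary = 34.50 mm. So its perimeter = 34.50 mm. Layer 61 is larger (76.99 vs 34.50 mm).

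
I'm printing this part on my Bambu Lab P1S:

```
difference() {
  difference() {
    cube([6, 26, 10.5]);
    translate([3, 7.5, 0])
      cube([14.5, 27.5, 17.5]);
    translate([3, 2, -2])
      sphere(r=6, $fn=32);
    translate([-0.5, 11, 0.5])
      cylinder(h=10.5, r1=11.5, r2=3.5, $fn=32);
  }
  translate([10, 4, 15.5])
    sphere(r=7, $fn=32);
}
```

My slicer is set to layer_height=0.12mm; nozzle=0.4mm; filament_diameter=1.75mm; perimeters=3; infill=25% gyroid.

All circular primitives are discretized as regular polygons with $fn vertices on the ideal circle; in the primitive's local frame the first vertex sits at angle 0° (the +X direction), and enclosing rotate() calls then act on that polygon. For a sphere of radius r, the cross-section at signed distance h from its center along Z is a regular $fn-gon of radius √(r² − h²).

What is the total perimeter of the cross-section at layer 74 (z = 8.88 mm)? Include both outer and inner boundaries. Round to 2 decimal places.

53.46 mm

At z = 8.88 mm: the cube is present — its section is the full 6×26 rectangle (perimeter 64.00 mm); the cube at (3, 7.5) (footprint 14.5×27.5) is included at this height (perimeter 84.00 mm); the sphere at (3, 2) does not reach this height (|z−center|=10.880 > r=6); the cone at (-0.5, 11) contributes a regular 32-gon of circumradius 5.115 (interpolated between r1=11.5 and r2=3.5 at t=0.798) (perimeter = 2·32·5.115·sin(180°/32) = 32.09 mm); Taking the first minus the rest: starting from the 6×26 cube, the 14.5×27.5 cube at (3, 7.5) partially overlaps it — only the 55.50 mm² overlap (of its 398.75 mm²) is removed, clipping the outline; the cone at (-0.5, 11) partially overlaps it — only the 27.58 mm² overlap (of its 81.67 mm²) is removed, clipping the outline — boundary = 53.46 mm; the r=7 sphere at (10, 4) slices to a regular 32-gon of circumradius 2.275 (√(r²−h²) with h=6.62 from center) (perimeter = 2·32·2.275·sin(180°/32) = 14.27 mm); Taking the first minus the rest: starting from the result so far, the r=7 sphere at (10, 4) misses the remaining region (no effect) — boundary = 53.46 mm. Overall, the cross-section has 2 separate islands. Total boundary length (outer) = 53.46 mm.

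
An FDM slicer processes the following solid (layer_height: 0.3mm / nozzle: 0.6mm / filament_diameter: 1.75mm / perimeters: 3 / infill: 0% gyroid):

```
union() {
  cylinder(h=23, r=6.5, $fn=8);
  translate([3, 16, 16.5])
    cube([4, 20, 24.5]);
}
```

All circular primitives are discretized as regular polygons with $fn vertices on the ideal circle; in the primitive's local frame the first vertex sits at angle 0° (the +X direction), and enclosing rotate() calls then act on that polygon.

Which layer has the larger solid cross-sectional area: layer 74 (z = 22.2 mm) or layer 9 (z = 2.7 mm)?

Layer 74 (z = 22.2): the cylinder: section is a regular 8-gon, circumradius r=6.5 (area = (8/2)·6.500²·sin(360°/8) = 119.50 mm²); the 4×20 cube at (3, 16) contributes its full rectangle (area 80.00 mm²); Taking the union: the 2 present regions are separate (no shared area or edge), so areas and boundary lengths simply add and each stays a separate island — area = 199.50 mm². So its area = 199.50 mm². Layer 9 (z = 2.7): the cylinder: section is a regular 8-gon, circumradius r=6.5 (area = (8/2)·6.500²·sin(360°/8) = 119.50 mm²); the cube at (3, 16) does not reach this height (z outside [16.5, 41]); Taking the union: only the r=6.5 cylinder is present, so the union is just that shape — area = 119.50 mm². So its area = 119.50 mm². Layer 74 is larger (199.50 vs 119.50 mm²).

layer 74 (z = 22.2 mm)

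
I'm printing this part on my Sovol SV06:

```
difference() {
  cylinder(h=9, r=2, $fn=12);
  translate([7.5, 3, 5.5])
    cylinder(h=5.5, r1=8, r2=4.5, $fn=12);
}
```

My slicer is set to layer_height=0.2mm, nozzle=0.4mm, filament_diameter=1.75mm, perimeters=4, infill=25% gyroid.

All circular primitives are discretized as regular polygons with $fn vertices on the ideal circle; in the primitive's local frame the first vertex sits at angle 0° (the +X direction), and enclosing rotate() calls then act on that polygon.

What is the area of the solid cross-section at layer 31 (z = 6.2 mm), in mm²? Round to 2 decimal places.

8.92 mm²

At z = 6.2 mm: the r=2 cylinder contributes a regular 12-gon of circumradius 2 (area = (12/2)·2.000²·sin(360°/12) = 12.00 mm²); the cone at (7.5, 3) (r1=8→r2=4.5) has section circumradius 7.555 here — a regular 12-gon (area = (12/2)·7.555²·sin(360°/12) = 171.21 mm²); Subtracting the remaining from the first: starting from the r=2 cylinder (12.00 mm²), the cone at (7.5, 3) partially overlaps it — only the 3.08 mm² overlap (of its 171.21 mm²) is removed, clipping the outline — area = 8.92 mm². Overall, the cross-section is a single solid region. Net area = 8.92 mm².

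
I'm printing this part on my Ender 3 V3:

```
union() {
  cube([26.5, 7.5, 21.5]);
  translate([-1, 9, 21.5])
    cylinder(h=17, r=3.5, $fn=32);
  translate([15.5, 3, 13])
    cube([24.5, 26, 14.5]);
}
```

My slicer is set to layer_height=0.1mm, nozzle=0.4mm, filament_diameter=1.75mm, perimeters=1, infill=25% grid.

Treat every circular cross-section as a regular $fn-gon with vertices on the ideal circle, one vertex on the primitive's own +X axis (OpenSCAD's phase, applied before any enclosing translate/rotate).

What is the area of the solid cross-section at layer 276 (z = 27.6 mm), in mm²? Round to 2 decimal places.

At z = 27.6 mm: the cube is not intersected at this z (z outside [0, 21.5]); the r=3.5 cylinder at (-1, 9) gives a regular 32-gon of circumradius 3.5 (constant along its height) (area = (32/2)·3.500²·sin(360°/32) = 38.24 mm²); the cube at (15.5, 3) does not reach this height (z outside [13, 27.5]); Merging all regions: only the r=3.5 cylinder at (-1, 9) is present, so the union is just that shape — area = 38.24 mm². Overall, the cross-section is a single solid region. Net area = 38.24 mm².

38.24 mm²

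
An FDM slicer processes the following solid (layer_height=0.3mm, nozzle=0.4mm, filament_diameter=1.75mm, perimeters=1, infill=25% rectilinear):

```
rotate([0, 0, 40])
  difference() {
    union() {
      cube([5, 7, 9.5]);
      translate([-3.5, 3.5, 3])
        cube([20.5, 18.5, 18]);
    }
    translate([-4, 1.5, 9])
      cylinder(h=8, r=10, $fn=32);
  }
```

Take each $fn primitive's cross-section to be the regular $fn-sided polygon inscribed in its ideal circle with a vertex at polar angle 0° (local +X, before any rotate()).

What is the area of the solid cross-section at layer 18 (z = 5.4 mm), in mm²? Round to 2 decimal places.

At z = 5.4 mm: the cube is present — its section is the full 5×7 rectangle (area 35.00 mm²); the cube at (-3.5, 3.5) is present — its section is the full 20.5×18.5 rectangle (area 379.25 mm²); Merging all regions: the regions partially overlap — summed areas 414.25 mm² minus the doubly-counted overlap 17.50 mm² gives 396.75 mm² — area = 396.75 mm²; the cylinder at (-4, 1.5) is absent (z outside [9, 17]); Subtracting the remaining from the first: none of the subtracted shapes is present at this height, so the result so far is unchanged — area = 396.75 mm²; (whole slice rotated 40° about Z — lengths, areas and connectivity unchanged). Overall, the cross-section is a single solid region. Net area = 396.75 mm².

396.75 mm²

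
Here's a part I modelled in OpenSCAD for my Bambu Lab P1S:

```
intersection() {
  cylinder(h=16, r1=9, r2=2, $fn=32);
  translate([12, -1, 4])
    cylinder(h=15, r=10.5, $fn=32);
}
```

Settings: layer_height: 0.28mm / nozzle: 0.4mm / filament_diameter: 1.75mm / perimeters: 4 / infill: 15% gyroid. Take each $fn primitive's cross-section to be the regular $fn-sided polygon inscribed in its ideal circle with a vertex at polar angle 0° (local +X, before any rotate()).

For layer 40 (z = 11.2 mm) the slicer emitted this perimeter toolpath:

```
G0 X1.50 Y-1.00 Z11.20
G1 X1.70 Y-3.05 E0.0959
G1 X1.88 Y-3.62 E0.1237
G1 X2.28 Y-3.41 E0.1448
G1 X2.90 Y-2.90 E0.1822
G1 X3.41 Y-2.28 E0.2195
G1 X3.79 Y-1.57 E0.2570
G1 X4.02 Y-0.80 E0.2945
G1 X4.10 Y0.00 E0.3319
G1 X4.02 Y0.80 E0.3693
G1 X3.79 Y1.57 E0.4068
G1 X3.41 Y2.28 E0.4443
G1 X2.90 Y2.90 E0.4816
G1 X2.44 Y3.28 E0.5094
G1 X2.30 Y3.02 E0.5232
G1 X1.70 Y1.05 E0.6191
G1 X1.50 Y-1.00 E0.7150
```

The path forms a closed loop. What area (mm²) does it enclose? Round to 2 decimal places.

12.17 mm²

Apply the shoelace formula to the sequence of (X, Y) vertices; enclosed area = 12.17 mm².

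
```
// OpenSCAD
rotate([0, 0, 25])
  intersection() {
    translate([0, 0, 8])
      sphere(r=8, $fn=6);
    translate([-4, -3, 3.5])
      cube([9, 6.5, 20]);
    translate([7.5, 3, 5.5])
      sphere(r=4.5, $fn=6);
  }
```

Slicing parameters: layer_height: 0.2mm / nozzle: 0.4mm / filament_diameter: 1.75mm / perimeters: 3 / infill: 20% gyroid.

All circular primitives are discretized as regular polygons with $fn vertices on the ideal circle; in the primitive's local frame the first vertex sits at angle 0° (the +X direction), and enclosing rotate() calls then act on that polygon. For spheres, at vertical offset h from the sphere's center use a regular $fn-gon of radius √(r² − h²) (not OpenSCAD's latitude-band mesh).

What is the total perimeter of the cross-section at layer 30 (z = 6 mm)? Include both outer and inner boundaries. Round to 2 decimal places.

At z = 6 mm: the r=8 sphere contributes a regular 6-gon of circumradius √(8²−2²) = 7.746 (perimeter = 2·6·7.746·sin(180°/6) = 46.48 mm); the cube at (-4, -3) (footprint 9×6.5) is included at this height (perimeter 31.00 mm); the r=4.5 sphere at (7.5, 3) slices to a regular 6-gon of circumradius 4.472 (√(r²−h²) with h=0.5 from center) (perimeter = 2·6·4.472·sin(180°/6) = 26.83 mm); After intersecting: the 9×6.5 cube at (-4, -3) lies inside the r=8 sphere, so the common part is the 9×6.5 cube at (-4, -3) itself; the r=4.5 sphere at (7.5, 3) partially overlaps the running intersection; clipping to the common part keeps 4.28 mm² — boundary = 10.12 mm; (whole slice rotated 25° about Z — lengths, areas and connectivity unchanged). Overall, the cross-section is a single solid region. Total boundary length (outer) = 10.12 mm.

10.12 mm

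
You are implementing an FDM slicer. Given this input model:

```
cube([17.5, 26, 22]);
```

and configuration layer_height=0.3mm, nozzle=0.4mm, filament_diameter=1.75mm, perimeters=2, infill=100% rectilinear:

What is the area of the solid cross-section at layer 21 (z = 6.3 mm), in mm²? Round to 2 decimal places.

455.00 mm²

At z = 6.3 mm: the 17.5×26 cube contributes its full rectangle (area 455.00 mm²). Overall, the cross-section is a single solid region. Net area = 455.00 mm².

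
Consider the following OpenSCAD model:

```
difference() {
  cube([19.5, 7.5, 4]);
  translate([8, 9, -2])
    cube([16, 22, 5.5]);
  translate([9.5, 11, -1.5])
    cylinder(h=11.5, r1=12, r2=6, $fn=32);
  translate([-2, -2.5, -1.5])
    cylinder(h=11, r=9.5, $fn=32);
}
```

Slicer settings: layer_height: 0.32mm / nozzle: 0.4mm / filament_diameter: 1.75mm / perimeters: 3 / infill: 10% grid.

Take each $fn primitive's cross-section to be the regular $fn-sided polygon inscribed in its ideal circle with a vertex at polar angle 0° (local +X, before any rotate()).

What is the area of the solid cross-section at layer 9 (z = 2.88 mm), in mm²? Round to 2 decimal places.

38.89 mm²

At z = 2.88 mm: the cube is present — its section is the full 19.5×7.5 rectangle (area 146.25 mm²); the cube at (8, 9) is present — its section is the full 16×22 rectangle (area 352.00 mm²); the cone at (9.5, 11) contributes a regular 32-gon of circumradius 9.715 (interpolated between r1=12 and r2=6 at t=0.381) (area = (32/2)·9.715²·sin(360°/32) = 294.59 mm²); the cylinder at (-2, -2.5): section is a regular 32-gon, circumradius r=9.5 (area = (32/2)·9.500²·sin(360°/32) = 281.71 mm²); After the difference (first − rest): starting from the 19.5×7.5 cube (146.25 mm²), the 16×22 cube at (8, 9) misses the remaining region (no effect); the cone at (9.5, 11) partially overlaps it — only the 81.03 mm² overlap (of its 294.59 mm²) is removed, clipping the outline; the r=9.5 cylinder at (-2, -2.5) partially overlaps it — only the 26.33 mm² overlap (of its 281.71 mm²) is removed, clipping the outline — area = 38.89 mm². Overall, the cross-section has 2 separate islands. Net area = 38.89 mm².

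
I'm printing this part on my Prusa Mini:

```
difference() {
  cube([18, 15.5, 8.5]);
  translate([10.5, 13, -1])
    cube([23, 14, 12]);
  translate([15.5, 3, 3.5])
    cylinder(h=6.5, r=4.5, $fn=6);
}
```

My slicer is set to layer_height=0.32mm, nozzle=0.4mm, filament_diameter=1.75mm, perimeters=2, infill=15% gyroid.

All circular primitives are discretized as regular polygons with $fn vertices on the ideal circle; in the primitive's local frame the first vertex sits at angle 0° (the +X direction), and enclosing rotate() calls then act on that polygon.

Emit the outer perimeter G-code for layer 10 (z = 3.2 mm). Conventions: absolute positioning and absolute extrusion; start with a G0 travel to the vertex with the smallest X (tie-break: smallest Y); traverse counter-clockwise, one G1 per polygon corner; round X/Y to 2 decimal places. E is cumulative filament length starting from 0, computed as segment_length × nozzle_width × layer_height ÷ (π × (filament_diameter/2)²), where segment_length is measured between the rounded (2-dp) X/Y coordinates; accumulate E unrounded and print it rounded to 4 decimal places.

G0 X0.00 Y0.00 Z3.20
G1 X18.00 Y0.00 E0.9579
G1 X18.00 Y13.00 E1.6497
G1 X10.50 Y13.00 E2.0488
G1 X10.50 Y15.50 E2.1819
G1 X0.00 Y15.50 E2.7406
G1 X0.00 Y0.00 E3.5655

At z = 3.2 mm: the cube (footprint 18×15.5) is included at this height; the cube at (10.5, 13) is present — its section is the full 23×14 rectangle; the cylinder at (15.5, 3) does not reach this height (z outside [3.5, 10]); Taking the first minus the rest: starting from the 18×15.5 cube, the 23×14 cube at (10.5, 13) partially overlaps it — only the 18.75 mm² overlap (of its 322.00 mm²) is removed, clipping the outline — 1 connected region. The outline is a single polygon with 6 vertices. Extrusion per mm of travel: 0.4 × 0.32 / (π × 0.875²) = 0.053216. Accumulating E over each segment gives final E = 3.5655.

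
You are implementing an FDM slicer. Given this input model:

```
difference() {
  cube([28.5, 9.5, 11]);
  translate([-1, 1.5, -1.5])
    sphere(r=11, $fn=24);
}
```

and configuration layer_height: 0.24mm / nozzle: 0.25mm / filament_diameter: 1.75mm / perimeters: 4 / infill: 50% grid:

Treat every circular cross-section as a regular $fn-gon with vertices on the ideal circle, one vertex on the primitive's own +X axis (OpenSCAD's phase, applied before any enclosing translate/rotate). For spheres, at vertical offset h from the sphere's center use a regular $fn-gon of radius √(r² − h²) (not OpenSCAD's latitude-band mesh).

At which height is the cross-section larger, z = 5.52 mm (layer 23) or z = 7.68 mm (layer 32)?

Layer 23 (z = 5.52): the 28.5×9.5 cube contributes its full rectangle (area 270.75 mm²); the sphere at (-1, 1.5): section is a regular 24-gon, circumradius = √(r²−h²) = √(11²−7.02²) = 8.469 (area = (24/2)·8.469²·sin(360°/24) = 222.75 mm²); Subtracting the remaining from the first: starting from the 28.5×9.5 cube (270.75 mm²), the r=11 sphere at (-1, 1.5) partially overlaps it — only the 57.99 mm² overlap (of its 222.75 mm²) is removed, clipping the outline — area = 212.76 mm². So its area = 212.76 mm². Layer 32 (z = 7.68): the cube (footprint 28.5×9.5) is included at this height (area 270.75 mm²); the r=11 sphere at (-1, 1.5) slices to a regular 24-gon of circumradius 6.060 (√(r²−h²) with h=9.18 from center) (area = (24/2)·6.060²·sin(360°/24) = 114.07 mm²); Taking the first minus the rest: starting from the 28.5×9.5 cube (270.75 mm²), the r=11 sphere at (-1, 1.5) partially overlaps it — only the 29.97 mm² overlap (of its 114.07 mm²) is removed, clipping the outline — area = 240.78 mm². So its area = 240.78 mm². Layer 32 is larger (240.78 vs 212.76 mm²).

layer 32 (z = 7.68 mm)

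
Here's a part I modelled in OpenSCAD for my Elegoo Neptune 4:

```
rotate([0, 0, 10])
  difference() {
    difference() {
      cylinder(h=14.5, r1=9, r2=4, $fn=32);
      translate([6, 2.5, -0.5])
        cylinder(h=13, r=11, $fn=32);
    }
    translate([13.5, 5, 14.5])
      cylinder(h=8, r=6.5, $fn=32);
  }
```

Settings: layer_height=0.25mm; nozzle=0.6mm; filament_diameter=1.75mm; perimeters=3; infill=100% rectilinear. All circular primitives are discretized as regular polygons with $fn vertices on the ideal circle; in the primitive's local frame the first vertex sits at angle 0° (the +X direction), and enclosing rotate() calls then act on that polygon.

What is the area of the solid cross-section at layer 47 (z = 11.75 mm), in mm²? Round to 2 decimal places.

At z = 11.75 mm: the cone contributes a regular 32-gon of circumradius 4.948 (interpolated between r1=9 and r2=4 at t=0.810) (area = (32/2)·4.948²·sin(360°/32) = 76.43 mm²); the r=11 cylinder at (6, 2.5) gives a regular 32-gon of circumradius 11 (constant along its height) (area = (32/2)·11.000²·sin(360°/32) = 377.69 mm²); Taking the first minus the rest: starting from the cone (76.43 mm²), the r=11 cylinder at (6, 2.5) partially overlaps it — only the 74.71 mm² overlap (of its 377.69 mm²) is removed, clipping the outline — area = 1.72 mm²; the cylinder at (13.5, 5) is not intersected at this z (z outside [14.5, 22.5]); Subtracting the remaining from the first: none of the subtracted shapes is present at this height, so that combined region is unchanged — area = 1.72 mm²; (rotated 10° about Z; rotation is an isometry so areas/perimeters/island counts are preserved). Overall, the cross-section is a single solid region. Net area = 1.72 mm².

1.72 mm²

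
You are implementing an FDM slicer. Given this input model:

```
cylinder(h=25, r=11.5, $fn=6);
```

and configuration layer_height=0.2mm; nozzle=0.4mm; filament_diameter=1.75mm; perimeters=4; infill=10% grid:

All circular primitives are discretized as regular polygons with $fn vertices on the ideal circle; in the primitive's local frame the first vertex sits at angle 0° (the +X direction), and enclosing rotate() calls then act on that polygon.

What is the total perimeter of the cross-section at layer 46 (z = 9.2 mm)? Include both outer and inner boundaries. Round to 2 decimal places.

At z = 9.2 mm: the r=11.5 cylinder contributes a regular 6-gon of circumradius 11.5 (perimeter = 2·6·11.500·sin(180°/6) = 69.00 mm). Overall, the cross-section is a single solid region. Total boundary length (outer) = 69.00 mm.

69.00 mm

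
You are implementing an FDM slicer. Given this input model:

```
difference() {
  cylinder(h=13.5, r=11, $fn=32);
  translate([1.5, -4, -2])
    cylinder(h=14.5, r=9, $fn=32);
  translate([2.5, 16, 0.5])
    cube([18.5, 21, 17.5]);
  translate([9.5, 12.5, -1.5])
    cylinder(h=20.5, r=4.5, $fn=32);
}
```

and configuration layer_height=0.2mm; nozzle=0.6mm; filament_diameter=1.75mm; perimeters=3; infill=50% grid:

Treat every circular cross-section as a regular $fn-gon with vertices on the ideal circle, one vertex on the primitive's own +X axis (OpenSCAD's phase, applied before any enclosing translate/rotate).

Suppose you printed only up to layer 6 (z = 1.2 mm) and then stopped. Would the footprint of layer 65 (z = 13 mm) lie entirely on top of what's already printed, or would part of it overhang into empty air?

Compare the two slices. At z = 1.2: the r=11 cylinder gives a regular 32-gon of circumradius 11 (constant along its height) (area = (32/2)·11.000²·sin(360°/32) = 377.69 mm²); the r=9 cylinder at (1.5, -4) contributes a regular 32-gon of circumradius 9 (area = (32/2)·9.000²·sin(360°/32) = 252.84 mm²); the cube at (2.5, 16) is present — its section is the full 18.5×21 rectangle (area 388.50 mm²); the r=4.5 cylinder at (9.5, 12.5) contributes a regular 32-gon of circumradius 4.5 (area = (32/2)·4.500²·sin(360°/32) = 63.21 mm²); Taking the first minus the rest: starting from the r=11 cylinder (377.69 mm²), the r=9 cylinder at (1.5, -4) partially overlaps it — only the 221.10 mm² overlap (of its 252.84 mm²) is removed, clipping the outline; the 18.5×21 cube at (2.5, 16) misses the remaining region (no effect); the r=4.5 cylinder at (9.5, 12.5) misses the remaining region (no effect) — area = 156.60 mm². At z = 13: the cylinder: section is a regular 32-gon, circumradius r=11 (area = (32/2)·11.000²·sin(360°/32) = 377.69 mm²); the cylinder at (1.5, -4) does not reach this height (z outside [-2, 12.5]); the cube at (2.5, 16) (footprint 18.5×21) is included at this height (area 388.50 mm²); the cylinder at (9.5, 12.5): section is a regular 32-gon, circumradius r=4.5 (area = (32/2)·4.500²·sin(360°/32) = 63.21 mm²); Taking the first minus the rest: starting from the r=11 cylinder (377.69 mm²), the 18.5×21 cube at (2.5, 16) misses the remaining region (no effect); the r=4.5 cylinder at (9.5, 12.5) misses the remaining region (no effect) — area = 377.69 mm². Checking containment: at z = 13 the cross-section extends beyond the z = 1.2 cross-section by about 221.10 mm².

part overhangs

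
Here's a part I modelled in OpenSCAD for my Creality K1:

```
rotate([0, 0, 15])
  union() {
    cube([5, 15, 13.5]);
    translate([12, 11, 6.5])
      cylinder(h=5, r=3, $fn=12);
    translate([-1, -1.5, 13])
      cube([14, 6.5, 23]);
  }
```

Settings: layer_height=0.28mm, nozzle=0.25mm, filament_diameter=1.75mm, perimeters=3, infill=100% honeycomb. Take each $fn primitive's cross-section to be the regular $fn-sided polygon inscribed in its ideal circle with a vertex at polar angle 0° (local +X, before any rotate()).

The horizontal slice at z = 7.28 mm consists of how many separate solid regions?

2

At z = 7.28 mm: the cube (footprint 5×15) is included at this height; the r=3 cylinder at (12, 11) contributes a regular 12-gon of circumradius 3; the cube at (-1, -1.5) is not intersected at this z (z outside [13, 36]); Taking the union: the 2 present regions are separate (no shared area or edge), so areas and boundary lengths simply add and each stays a separate island — 2 connected regions; (whole slice rotated 15° about Z — lengths, areas and connectivity unchanged). The result has 2 disconnected regions.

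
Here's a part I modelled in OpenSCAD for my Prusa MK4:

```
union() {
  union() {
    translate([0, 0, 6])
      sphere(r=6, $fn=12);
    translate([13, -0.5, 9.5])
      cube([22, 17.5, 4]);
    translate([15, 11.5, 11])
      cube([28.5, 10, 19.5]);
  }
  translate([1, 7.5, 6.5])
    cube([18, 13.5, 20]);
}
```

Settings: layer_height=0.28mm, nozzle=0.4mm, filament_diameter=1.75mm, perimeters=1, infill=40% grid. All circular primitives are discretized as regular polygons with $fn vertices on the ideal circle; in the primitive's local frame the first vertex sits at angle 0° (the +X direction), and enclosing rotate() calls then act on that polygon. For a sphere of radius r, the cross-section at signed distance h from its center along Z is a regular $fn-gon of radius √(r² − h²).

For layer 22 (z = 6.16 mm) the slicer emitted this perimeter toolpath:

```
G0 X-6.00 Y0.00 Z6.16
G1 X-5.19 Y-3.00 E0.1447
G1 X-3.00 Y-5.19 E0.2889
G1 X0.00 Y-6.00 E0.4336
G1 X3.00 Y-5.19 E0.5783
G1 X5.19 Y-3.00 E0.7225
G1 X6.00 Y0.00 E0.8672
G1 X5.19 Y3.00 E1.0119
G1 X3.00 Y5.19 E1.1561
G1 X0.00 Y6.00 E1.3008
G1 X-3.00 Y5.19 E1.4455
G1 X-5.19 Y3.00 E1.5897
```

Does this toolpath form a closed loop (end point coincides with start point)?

Start point (G0): (-6.00, 0.00). End point (last G1): the path does not return to the start — open.

no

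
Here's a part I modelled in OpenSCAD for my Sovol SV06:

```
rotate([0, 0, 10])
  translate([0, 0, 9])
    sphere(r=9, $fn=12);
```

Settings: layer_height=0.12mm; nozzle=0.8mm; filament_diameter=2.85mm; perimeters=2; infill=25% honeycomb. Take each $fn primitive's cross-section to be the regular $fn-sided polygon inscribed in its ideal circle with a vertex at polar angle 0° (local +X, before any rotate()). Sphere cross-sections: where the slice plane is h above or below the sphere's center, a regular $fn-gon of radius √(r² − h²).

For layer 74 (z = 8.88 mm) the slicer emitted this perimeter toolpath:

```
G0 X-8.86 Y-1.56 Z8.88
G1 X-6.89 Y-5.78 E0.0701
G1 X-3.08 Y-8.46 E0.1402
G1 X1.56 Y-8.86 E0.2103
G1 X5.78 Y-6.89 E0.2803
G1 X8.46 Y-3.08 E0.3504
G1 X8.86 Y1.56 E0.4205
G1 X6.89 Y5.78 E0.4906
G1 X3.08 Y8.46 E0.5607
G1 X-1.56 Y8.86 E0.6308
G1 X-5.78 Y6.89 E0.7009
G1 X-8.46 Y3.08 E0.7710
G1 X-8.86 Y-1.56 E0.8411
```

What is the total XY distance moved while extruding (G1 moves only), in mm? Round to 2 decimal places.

55.89 mm

Sum the Euclidean lengths of each G1 segment: total = 55.89 mm.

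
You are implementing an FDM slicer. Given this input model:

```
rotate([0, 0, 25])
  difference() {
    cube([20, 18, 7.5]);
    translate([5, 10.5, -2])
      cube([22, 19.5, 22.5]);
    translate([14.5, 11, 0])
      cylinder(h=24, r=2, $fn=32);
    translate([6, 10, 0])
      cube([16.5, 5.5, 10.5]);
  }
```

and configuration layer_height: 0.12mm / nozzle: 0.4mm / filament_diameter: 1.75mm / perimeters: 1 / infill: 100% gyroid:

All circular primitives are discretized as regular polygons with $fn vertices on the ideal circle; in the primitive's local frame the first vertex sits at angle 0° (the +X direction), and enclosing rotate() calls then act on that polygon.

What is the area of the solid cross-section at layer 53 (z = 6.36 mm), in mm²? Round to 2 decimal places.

238.07 mm²

At z = 6.36 mm: the 20×18 cube contributes its full rectangle (area 360.00 mm²); the cube at (5, 10.5) (footprint 22×19.5) is included at this height (area 429.00 mm²); the r=2 cylinder at (14.5, 11) gives a regular 32-gon of circumradius 2 (constant along its height) (area = (32/2)·2.000²·sin(360°/32) = 12.49 mm²); the 16.5×5.5 cube at (6, 10) contributes its full rectangle (area 90.75 mm²); Taking the first minus the rest: starting from the 20×18 cube (360.00 mm²), the 22×19.5 cube at (5, 10.5) partially overlaps it — only the 112.50 mm² overlap (of its 429.00 mm²) is removed, clipping the outline; the r=2 cylinder at (14.5, 11) partially overlaps it — only the 4.27 mm² overlap (of its 12.49 mm²) is removed, clipping the outline; the 16.5×5.5 cube at (6, 10) partially overlaps it — only the 5.16 mm² overlap (of its 90.75 mm²) is removed, clipping the outline — area = 238.07 mm²; (whole slice rotated 25° about Z — lengths, areas and connectivity unchanged). Overall, the cross-section is a single solid region. Net area = 238.07 mm².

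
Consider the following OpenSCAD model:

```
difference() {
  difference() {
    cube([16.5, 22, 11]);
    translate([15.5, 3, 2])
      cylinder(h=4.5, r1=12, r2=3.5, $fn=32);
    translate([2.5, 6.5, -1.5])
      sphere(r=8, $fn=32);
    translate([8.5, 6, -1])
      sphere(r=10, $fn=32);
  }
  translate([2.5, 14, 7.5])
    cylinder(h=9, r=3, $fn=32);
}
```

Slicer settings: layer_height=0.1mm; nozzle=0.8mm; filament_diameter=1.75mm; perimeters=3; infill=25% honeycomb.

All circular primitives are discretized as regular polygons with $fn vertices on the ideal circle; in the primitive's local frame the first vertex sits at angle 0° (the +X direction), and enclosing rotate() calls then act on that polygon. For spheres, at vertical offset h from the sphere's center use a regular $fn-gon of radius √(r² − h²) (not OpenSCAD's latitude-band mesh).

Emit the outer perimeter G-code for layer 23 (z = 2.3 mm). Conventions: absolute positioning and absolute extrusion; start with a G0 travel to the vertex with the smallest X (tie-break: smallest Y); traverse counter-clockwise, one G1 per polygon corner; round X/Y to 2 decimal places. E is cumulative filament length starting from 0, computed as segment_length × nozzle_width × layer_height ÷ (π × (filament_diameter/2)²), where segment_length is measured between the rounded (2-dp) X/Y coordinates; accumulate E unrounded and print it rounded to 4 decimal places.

At z = 2.3 mm: the cube is present — its section is the full 16.5×22 rectangle; the cone at (15.5, 3): at t=0.067 of its height the radius interpolates to r₁+(r₂−r₁)t = 11.433, giving a regular 32-gon of that circumradius; the r=8 sphere at (2.5, 6.5) slices to a regular 32-gon of circumradius 7.040 (√(r²−h²) with h=3.8 from center); the r=10 sphere at (8.5, 6) contributes a regular 32-gon of circumradius √(10²−3.3²) = 9.440; Subtracting the remaining from the first: starting from the 16.5×22 cube, the cone at (15.5, 3) partially overlaps it — only the 150.19 mm² overlap (of its 408.04 mm²) is removed, clipping the outline; the r=8 sphere at (2.5, 6.5) partially overlaps it — only the 68.96 mm² overlap (of its 154.70 mm²) is removed, clipping the outline; the r=10 sphere at (8.5, 6) partially overlaps it — only the 20.49 mm² overlap (of its 278.15 mm²) is removed, clipping the outline — 1 connected region; the cylinder at (2.5, 14) is not intersected at this z (z outside [7.5, 16.5]); Taking the first minus the rest: none of the subtracted shapes is present at this height, so the result so far is unchanged — 1 connected region. The outline is a single polygon with 16 vertices. Extrusion per mm of travel: 0.8 × 0.1 / (π × 0.875²) = 0.033260. Accumulating E over each segment gives final E = 1.6745.

G0 X0.00 Y13.06 Z2.30
G1 X1.13 Y13.40 E0.0392
G1 X2.50 Y13.54 E0.0851
G1 X2.84 Y13.51 E0.0964
G1 X3.26 Y13.85 E0.1144
G1 X4.89 Y14.72 E0.1758
G1 X6.66 Y15.26 E0.2374
G1 X8.50 Y15.44 E0.2989
G1 X10.34 Y15.26 E0.3604
G1 X12.11 Y14.72 E0.4219
G1 X13.14 Y14.17 E0.4607
G1 X13.27 Y14.21 E0.4653
G1 X15.50 Y14.43 E0.5398
G1 X16.50 Y14.33 E0.5732
G1 X16.50 Y22.00 E0.8283
G1 X0.00 Y22.00 E1.3771
G1 X0.00 Y13.06 E1.6745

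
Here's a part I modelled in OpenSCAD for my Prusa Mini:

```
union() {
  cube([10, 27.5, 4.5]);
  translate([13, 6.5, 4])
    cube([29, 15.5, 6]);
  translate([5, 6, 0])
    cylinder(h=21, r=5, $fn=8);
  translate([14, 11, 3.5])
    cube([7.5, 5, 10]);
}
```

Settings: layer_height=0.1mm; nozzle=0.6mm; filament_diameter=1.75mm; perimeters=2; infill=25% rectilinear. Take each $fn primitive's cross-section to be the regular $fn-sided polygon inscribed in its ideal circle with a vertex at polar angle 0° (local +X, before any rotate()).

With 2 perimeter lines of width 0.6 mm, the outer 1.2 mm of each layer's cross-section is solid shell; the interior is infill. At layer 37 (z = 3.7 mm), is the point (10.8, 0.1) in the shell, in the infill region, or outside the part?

outside

At z = 3.7 mm: the cube is present — its section is the full 10×27.5 rectangle; the cube at (13, 6.5) is not intersected at this z (z outside [4, 10]); the r=5 cylinder at (5, 6) contributes a regular 8-gon of circumradius 5; the cube at (14, 11) (footprint 7.5×5) is included at this height; Taking the union: the regions partially overlap (shared area 70.71 mm²), so overlapping operands fuse into one piece — 2 connected regions. Overall, the cross-section has 2 separate islands. The nearest boundary edge runs (10.00, 6.00)→(10.00, 0.00); distance from the point to it = 0.80 mm. The point is not inside any of the regions above, so it lies outside the cross-section (0.80 mm from the nearest boundary).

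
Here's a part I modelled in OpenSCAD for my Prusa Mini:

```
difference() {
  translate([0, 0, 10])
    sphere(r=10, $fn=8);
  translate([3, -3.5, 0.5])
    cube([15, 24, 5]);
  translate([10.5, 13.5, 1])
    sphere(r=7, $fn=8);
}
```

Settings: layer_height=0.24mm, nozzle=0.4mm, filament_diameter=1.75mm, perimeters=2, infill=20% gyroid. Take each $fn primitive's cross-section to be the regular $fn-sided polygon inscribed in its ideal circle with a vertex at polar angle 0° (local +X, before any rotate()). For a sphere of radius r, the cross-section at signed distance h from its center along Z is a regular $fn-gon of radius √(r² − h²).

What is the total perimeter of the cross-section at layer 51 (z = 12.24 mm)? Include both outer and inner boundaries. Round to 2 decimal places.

59.67 mm

At z = 12.24 mm: the r=10 sphere contributes a regular 8-gon of circumradius √(10²−2.24²) = 9.746 (perimeter = 2·8·9.746·sin(180°/8) = 59.67 mm); the cube at (3, -3.5) is not intersected at this z (z outside [0.5, 5.5]); the sphere at (10.5, 13.5) is not intersected at this z (|z−center|=11.240 > r=7); Subtracting the remaining from the first: none of the subtracted shapes is present at this height, so the r=10 sphere is unchanged — boundary = 59.67 mm. Overall, the cross-section is a single solid region. Total boundary length (outer) = 59.67 mm.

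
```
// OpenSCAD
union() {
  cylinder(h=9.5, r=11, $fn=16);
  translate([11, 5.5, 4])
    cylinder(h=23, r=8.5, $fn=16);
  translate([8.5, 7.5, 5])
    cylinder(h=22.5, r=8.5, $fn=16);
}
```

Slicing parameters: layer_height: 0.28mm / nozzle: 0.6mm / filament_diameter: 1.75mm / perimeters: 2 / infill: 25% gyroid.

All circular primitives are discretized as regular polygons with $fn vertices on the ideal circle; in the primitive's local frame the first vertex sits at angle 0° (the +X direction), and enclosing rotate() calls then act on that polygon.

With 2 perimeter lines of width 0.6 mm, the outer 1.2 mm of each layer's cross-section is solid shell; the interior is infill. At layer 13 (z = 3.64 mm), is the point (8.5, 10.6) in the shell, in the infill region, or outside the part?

outside

At z = 3.64 mm: the r=11 cylinder contributes a regular 16-gon of circumradius 11; the cylinder at (11, 5.5) is not intersected at this z (z outside [4, 27]); the cylinder at (8.5, 7.5) does not reach this height (z outside [5, 27.5]); Merging all regions: only the r=11 cylinder is present, so the union is just that shape — 1 connected region. Overall, the cross-section is a single solid region. The nearest boundary edge runs (7.78, 7.78)→(4.21, 10.16); distance from the point to it = 2.75 mm. The point is not inside any of the regions above, so it lies outside the cross-section (2.75 mm from the nearest boundary).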